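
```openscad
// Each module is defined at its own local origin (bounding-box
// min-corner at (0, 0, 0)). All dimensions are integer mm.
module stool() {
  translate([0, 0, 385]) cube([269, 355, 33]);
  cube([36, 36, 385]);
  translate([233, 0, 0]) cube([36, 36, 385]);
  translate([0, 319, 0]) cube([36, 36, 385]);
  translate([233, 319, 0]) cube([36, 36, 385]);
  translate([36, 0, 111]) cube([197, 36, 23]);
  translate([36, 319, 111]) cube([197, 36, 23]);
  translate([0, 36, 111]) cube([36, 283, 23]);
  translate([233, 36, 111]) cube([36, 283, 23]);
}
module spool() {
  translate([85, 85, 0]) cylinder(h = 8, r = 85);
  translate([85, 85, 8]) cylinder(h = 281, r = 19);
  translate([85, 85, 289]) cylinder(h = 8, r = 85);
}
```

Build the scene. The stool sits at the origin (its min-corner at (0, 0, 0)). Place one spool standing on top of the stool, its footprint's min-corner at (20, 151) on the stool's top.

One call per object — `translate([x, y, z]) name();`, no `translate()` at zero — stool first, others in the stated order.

stool();
translate([20, 151, 418]) spool();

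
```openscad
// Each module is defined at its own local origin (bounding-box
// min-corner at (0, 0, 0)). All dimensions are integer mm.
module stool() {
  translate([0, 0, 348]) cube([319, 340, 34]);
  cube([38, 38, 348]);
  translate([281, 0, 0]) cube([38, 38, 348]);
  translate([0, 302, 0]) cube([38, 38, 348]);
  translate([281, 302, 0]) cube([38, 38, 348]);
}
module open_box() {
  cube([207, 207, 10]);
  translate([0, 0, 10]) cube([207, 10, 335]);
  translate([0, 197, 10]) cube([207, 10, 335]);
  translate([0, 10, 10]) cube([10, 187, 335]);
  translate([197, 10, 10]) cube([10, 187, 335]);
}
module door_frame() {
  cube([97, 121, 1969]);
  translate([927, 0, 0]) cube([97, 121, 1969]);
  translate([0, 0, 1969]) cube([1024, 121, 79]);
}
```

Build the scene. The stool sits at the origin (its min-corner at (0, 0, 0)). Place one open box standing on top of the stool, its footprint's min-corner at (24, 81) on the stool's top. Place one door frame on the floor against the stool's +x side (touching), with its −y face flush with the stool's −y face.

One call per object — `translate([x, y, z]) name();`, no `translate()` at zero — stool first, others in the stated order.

stool();
translate([24, 81, 382]) open_box();
translate([319, 0, 0]) door_frame();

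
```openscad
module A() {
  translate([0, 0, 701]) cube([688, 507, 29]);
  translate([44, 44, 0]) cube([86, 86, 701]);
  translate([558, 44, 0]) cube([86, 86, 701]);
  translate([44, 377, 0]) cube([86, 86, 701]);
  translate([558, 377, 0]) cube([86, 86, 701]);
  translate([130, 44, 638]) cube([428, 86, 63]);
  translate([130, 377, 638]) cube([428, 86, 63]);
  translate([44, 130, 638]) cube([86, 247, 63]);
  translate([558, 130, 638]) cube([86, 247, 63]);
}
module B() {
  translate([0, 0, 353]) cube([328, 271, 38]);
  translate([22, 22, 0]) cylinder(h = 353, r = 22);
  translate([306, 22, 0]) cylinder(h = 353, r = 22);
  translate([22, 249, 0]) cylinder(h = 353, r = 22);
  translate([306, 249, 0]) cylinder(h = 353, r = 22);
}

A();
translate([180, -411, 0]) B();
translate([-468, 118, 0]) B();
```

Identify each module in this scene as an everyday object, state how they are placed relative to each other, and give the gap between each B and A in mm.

A is a table. B is a stool. Two stools sit around the table at the −y, −x sides. The gap between each stool and the table is 140 mm.

Each stool's nearest face is 140 mm from the table's bounding box.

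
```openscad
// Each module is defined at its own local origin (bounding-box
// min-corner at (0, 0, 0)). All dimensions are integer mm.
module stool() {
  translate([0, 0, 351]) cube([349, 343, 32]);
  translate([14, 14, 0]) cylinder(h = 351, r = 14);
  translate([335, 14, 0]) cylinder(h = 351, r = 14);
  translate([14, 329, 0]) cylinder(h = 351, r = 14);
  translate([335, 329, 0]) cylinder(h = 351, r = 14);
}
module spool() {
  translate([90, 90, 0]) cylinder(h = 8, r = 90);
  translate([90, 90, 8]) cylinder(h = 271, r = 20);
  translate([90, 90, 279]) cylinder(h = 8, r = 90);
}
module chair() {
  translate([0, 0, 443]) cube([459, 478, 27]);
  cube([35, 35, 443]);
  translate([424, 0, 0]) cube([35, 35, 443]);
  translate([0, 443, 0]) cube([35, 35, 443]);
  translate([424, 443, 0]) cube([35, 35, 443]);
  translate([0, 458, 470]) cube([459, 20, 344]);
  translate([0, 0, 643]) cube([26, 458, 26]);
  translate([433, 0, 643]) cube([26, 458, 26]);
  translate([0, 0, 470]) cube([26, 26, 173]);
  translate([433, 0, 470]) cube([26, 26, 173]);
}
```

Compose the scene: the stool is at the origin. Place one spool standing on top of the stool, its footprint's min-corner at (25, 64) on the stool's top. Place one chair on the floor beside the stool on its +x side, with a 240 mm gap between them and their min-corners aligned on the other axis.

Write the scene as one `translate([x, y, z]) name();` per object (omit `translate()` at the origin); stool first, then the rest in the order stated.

stool();
translate([25, 64, 383]) spool();
translate([589, 0, 0]) chair();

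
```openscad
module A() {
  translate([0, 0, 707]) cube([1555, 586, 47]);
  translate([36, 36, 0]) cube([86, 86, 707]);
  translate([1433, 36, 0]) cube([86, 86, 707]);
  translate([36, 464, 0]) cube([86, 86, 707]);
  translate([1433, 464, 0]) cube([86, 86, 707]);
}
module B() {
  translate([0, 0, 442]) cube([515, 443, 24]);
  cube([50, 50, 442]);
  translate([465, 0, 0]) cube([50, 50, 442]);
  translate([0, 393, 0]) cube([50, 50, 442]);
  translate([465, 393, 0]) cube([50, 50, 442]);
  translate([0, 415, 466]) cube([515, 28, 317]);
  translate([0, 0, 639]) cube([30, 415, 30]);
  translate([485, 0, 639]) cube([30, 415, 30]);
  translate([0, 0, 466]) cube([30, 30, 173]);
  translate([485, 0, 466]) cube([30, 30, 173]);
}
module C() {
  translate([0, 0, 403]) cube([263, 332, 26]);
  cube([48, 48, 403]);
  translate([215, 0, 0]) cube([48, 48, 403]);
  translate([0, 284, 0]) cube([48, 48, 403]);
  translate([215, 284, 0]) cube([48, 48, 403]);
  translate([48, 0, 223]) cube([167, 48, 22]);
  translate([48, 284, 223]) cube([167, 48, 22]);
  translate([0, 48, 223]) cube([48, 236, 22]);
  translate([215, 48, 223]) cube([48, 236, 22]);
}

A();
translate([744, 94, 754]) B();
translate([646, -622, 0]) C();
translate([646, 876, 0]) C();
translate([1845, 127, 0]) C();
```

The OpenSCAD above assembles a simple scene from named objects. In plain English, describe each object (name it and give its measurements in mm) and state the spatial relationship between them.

A is a table: top 1555 mm (x) × 586 mm (y), 47 mm thick, upper face at z = 754 mm, on four 86×86 mm square legs, each inset 36 mm from the nearest pair of top edges, running from z = 0 to the bottom of the top.

B is a chair: 515×443 mm seat, 24 mm thick, top at z = 466 mm, on four 50 mm square corner legs flush with the seat edges. A 28 mm thick backrest slab spans the full seat width, extending 317 mm above the seat top, its back face flush with the seat's +y edge. Two armrests of 30×30 mm section run along each side from the seat's front edge to the front of the backrest, top faces 203 mm above the seat top and outer faces flush with the seat's x-edges; a 30×30 mm post under the front of each armrest stands on the seat at the front corner.

C is a four-legged stool. The seat is a 263×332×26 mm slab whose top surface is at z = 429 mm; four square legs, each 48×48 mm in cross-section, run from the floor (z = 0) to the underside of the seat, each flush with a corner of the seat. Four stretchers, 48 mm wide and 22 mm tall, connect adjacent legs with their undersides at z = 223 mm, each running between the inner faces of the legs it joins and aligned with the legs' outer faces on the other axis.

The chair is on top of the table. Three stools sit around the table at the −y, +y, +x sides.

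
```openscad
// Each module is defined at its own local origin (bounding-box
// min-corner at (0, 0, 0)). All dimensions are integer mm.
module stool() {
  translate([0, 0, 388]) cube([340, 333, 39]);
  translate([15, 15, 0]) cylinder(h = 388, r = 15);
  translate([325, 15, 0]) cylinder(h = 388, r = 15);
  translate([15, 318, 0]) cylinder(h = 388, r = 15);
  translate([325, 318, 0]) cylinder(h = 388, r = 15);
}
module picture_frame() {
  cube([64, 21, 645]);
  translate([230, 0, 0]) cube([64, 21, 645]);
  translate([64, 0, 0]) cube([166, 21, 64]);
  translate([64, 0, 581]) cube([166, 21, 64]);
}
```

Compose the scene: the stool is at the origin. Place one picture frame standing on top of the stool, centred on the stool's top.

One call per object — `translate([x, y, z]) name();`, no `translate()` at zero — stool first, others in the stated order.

stool();
translate([23, 156, 427]) picture_frame();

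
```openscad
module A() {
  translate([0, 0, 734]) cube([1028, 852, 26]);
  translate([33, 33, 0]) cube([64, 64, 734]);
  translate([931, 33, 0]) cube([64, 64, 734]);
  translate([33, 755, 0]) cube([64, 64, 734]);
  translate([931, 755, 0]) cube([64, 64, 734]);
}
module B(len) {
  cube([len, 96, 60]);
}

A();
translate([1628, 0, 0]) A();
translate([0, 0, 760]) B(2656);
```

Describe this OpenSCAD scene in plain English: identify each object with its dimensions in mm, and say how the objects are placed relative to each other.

A is a table with a 1028×852 mm rectangular top, 26 mm thick, top surface at z = 760 mm, supported by four 64×64 mm square legs, each inset 33 mm from the nearest pair of top edges, running from the floor.

B is a rectangular beam 2656 mm long (x), 96 mm deep (y), 60 mm thick (z).

The beam spans the tops of two tables placed 600 mm apart, resting at z = 760 mm.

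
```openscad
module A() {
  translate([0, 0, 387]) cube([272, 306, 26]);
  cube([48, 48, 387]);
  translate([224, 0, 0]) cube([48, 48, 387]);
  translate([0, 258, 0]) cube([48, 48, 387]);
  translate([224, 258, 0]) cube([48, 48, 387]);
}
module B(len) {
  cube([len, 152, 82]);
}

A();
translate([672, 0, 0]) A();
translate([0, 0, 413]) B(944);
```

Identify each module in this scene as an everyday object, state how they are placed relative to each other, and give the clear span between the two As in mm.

A is a stool. B is a beam. A beam spans the tops of two stools. The clear span between the two stools is 400 mm.

Second stool starts at x = 672; first ends at x = 272; clear span = 672 − 272 = 400 mm.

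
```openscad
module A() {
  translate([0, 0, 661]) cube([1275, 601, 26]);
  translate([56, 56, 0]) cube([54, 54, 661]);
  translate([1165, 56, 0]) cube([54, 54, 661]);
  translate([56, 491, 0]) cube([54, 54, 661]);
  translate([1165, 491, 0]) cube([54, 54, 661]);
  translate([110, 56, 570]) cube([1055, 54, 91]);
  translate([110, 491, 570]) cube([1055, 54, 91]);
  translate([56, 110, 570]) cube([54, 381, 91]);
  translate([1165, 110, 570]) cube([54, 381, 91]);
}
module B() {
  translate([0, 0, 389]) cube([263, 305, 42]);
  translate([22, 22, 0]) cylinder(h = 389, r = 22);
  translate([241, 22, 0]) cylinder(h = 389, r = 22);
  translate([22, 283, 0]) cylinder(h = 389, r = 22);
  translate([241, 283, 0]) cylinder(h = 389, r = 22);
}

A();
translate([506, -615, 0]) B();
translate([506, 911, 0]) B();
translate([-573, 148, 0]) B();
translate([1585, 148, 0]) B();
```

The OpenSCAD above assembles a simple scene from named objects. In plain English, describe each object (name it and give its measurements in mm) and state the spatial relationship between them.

A is a rectangular dining table. The top is 1275×601×26 mm with its upper surface at z = 687 mm. It stands on four 54×54 mm square legs, each inset 56 mm from the nearest pair of top edges, running from the floor to the underside of the top. Four apron rails, 54 mm thick and 91 mm tall, run between adjacent legs with their top edges flush with the underside of the top and their outer faces flush with the legs' outer faces.

B is a four-legged stool. The seat is 263×305 mm, 42 mm thick, top at z = 431 mm. It stands on four round legs, each 44 mm in diameter, from z = 0 to the seat underside, each leg's axis is inset half a diameter from the nearest pair of seat edges (so the leg's bounding box is flush with the corner).

Four stools sit around the table at the −y, +y, −x, +x sides.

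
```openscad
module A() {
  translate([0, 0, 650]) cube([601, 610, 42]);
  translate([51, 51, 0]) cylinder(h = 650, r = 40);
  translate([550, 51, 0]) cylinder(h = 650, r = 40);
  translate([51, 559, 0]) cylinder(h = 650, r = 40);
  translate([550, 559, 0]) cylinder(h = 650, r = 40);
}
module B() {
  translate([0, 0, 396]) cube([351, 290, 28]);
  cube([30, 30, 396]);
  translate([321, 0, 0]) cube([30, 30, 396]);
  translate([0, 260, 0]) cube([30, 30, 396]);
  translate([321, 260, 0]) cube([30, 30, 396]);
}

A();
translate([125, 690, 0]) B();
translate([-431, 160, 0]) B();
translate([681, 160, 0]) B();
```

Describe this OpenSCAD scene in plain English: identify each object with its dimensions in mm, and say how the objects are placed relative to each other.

A is a table: top 601 mm (x) × 610 mm (y), 42 mm thick, upper face at z = 692 mm, on four round legs of 80 mm diameter, each leg's bounding box inset 11 mm from the nearest pair of top edges, running from z = 0 to the bottom of the top.

B is a simple wooden stool: a rectangular seat 351 mm (x) by 290 mm (y), 28 mm thick, top face at z = 424 mm, on four square legs, each 30×30 mm in cross-section. The legs rest on z = 0, each flush with a corner of the seat.

Three stools sit around the table at the +y, −x, +x sides.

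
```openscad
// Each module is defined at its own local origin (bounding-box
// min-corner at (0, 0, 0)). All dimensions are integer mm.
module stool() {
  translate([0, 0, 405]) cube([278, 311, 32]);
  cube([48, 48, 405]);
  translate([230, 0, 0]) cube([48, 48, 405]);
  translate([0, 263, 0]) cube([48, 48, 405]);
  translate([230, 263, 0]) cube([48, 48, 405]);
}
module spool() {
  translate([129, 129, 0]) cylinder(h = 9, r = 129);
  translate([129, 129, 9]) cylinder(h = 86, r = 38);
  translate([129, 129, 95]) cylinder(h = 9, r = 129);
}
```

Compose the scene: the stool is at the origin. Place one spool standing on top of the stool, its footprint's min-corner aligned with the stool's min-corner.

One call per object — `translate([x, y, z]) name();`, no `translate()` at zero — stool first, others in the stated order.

stool();
translate([0, 0, 437]) spool();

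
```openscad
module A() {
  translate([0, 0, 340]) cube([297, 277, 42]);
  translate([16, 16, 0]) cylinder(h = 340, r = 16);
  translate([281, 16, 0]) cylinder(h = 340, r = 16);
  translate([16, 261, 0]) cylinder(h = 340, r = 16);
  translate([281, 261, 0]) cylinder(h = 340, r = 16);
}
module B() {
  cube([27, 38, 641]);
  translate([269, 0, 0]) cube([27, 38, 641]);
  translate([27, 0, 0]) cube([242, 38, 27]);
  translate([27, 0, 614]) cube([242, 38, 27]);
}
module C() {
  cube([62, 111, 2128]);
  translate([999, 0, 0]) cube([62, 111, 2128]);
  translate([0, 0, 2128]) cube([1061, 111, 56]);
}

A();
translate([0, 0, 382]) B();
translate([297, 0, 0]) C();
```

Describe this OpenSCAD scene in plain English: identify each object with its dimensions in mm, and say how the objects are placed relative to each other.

A is a simple wooden stool: a rectangular seat 297 mm (x) by 277 mm (y), 42 mm thick, top face at z = 382 mm, on four round legs, each 32 mm in diameter. The legs rest on z = 0, each leg's axis is inset half a diameter from the nearest pair of seat edges (so the leg's bounding box is flush with the corner).

B is a rectangular picture frame lying in the x–z plane (depth along y). The opening is 242 mm wide (x) by 587 mm tall (z), surrounded by a border 27 mm wide on all four sides. The frame is 38 mm deep and is made of two full-height vertical stiles with two horizontal rails fitted between them.

C is a door frame. The clear opening is 937 mm wide and 2128 mm high. Two 62 mm wide jambs, 111 mm deep, stand either side of the opening from the floor to the top of the opening. A 56 mm thick head sits across the top of both jambs, spanning the full outside width of the frame.

The picture frame is on top of the stool. The door frame is against the stool's +x side, with their −y faces flush.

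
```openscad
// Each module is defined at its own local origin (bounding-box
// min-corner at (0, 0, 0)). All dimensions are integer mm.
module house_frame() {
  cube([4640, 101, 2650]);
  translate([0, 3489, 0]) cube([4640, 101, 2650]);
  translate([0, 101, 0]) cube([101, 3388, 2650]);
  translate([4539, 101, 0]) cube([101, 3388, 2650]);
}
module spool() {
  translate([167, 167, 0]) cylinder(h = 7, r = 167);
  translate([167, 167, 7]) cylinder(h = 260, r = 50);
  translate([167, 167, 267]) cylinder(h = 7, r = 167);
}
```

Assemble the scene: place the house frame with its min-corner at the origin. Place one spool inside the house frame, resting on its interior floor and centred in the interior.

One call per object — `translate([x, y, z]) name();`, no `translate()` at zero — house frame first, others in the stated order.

house_frame();
translate([2153, 1628, 0]) spool();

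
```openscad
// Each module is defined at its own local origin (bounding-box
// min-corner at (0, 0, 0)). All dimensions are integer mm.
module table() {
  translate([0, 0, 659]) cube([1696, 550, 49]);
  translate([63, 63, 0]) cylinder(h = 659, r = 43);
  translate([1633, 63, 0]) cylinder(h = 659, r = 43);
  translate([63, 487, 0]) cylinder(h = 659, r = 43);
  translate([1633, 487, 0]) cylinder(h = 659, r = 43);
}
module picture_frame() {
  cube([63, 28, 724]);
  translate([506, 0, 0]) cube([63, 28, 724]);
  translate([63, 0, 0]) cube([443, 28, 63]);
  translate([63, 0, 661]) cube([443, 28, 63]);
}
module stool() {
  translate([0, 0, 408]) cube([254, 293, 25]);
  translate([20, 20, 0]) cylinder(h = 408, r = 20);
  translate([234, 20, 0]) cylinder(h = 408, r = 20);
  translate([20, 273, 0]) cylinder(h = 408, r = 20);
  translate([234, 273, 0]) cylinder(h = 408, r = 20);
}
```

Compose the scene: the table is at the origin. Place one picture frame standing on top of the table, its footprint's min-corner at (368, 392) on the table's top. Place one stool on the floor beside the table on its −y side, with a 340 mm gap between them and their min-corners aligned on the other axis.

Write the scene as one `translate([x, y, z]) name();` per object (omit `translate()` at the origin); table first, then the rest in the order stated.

table();
translate([368, 392, 708]) picture_frame();
translate([0, -633, 0]) stool();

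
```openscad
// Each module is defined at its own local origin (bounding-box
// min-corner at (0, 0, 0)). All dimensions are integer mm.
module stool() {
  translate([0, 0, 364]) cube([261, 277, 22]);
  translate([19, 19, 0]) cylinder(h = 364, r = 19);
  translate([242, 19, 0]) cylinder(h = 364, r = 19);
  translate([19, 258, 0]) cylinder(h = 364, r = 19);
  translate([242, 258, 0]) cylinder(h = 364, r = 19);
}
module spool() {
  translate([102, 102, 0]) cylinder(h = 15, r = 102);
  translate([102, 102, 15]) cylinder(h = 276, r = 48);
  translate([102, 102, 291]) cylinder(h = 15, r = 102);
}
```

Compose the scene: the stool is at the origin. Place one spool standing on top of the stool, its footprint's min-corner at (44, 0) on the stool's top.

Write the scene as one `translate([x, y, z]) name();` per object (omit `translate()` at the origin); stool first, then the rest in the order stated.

stool();
translate([44, 0, 386]) spool();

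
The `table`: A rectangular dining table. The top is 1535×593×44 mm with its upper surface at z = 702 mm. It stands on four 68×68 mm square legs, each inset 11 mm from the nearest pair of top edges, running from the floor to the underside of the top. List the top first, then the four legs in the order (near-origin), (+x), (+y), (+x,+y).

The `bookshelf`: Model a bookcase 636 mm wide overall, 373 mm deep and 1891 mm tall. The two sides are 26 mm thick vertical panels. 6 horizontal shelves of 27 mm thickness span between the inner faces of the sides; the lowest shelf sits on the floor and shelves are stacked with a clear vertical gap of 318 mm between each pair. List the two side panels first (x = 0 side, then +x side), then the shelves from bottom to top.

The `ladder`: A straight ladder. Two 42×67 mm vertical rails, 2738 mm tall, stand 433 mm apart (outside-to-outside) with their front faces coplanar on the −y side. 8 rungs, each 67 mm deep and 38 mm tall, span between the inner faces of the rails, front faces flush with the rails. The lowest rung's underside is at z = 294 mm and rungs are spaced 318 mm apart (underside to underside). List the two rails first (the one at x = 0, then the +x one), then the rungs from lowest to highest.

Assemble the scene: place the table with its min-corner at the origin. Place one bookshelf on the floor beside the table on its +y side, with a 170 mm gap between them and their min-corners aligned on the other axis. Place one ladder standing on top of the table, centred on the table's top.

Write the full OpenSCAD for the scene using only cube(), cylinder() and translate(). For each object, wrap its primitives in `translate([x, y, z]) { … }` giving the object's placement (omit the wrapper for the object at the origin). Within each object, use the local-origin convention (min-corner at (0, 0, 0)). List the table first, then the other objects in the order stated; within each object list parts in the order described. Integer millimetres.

translate([0, 0, 658]) cube([1535, 593, 44]);
translate([11, 11, 0]) cube([68, 68, 658]);
translate([1456, 11, 0]) cube([68, 68, 658]);
translate([11, 514, 0]) cube([68, 68, 658]);
translate([1456, 514, 0]) cube([68, 68, 658]);
translate([0, 763, 0]) {
  cube([26, 373, 1891]);
  translate([610, 0, 0]) cube([26, 373, 1891]);
  translate([26, 0, 0]) cube([584, 373, 27]);
  translate([26, 0, 345]) cube([584, 373, 27]);
  translate([26, 0, 690]) cube([584, 373, 27]);
  translate([26, 0, 1035]) cube([584, 373, 27]);
  translate([26, 0, 1380]) cube([584, 373, 27]);
  translate([26, 0, 1725]) cube([584, 373, 27]);
}
translate([551, 263, 702]) {
  cube([42, 67, 2738]);
  translate([391, 0, 0]) cube([42, 67, 2738]);
  translate([42, 0, 294]) cube([349, 67, 38]);
  translate([42, 0, 612]) cube([349, 67, 38]);
  translate([42, 0, 930]) cube([349, 67, 38]);
  translate([42, 0, 1248]) cube([349, 67, 38]);
  translate([42, 0, 1566]) cube([349, 67, 38]);
  translate([42, 0, 1884]) cube([349, 67, 38]);
  translate([42, 0, 2202]) cube([349, 67, 38]);
  translate([42, 0, 2520]) cube([349, 67, 38]);
}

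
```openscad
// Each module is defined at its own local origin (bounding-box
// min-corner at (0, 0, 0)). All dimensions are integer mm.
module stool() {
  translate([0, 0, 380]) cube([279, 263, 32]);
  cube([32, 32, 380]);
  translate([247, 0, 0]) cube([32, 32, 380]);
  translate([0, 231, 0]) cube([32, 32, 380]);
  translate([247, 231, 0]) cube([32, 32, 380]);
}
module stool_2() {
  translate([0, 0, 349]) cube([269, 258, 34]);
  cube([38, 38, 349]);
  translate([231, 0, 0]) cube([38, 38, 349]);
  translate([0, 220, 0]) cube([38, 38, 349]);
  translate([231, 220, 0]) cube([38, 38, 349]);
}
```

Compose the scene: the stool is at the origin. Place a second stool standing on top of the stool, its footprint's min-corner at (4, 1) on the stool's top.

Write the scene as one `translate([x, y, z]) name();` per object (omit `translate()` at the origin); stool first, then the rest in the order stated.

stool();
translate([4, 1, 412]) stool_2();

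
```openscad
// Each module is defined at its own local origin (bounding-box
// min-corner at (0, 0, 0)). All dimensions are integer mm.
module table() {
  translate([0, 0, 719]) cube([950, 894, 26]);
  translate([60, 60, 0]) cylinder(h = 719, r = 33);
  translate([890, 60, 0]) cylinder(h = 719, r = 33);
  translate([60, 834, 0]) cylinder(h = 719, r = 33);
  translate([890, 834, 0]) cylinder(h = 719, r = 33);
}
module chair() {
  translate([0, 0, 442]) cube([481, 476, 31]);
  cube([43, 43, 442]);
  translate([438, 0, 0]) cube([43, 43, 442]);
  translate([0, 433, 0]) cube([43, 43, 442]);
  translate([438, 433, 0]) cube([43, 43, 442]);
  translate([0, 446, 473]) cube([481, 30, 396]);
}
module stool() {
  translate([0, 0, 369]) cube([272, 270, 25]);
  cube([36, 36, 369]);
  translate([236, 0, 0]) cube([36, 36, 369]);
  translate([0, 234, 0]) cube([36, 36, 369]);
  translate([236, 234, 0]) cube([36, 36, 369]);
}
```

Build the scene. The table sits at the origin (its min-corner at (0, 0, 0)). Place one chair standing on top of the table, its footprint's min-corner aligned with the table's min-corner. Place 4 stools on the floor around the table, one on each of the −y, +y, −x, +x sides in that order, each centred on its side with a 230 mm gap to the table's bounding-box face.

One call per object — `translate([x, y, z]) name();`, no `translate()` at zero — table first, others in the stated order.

table();
translate([0, 0, 745]) chair();
translate([339, -500, 0]) stool();
translate([339, 1124, 0]) stool();
translate([-502, 312, 0]) stool();
translate([1180, 312, 0]) stool();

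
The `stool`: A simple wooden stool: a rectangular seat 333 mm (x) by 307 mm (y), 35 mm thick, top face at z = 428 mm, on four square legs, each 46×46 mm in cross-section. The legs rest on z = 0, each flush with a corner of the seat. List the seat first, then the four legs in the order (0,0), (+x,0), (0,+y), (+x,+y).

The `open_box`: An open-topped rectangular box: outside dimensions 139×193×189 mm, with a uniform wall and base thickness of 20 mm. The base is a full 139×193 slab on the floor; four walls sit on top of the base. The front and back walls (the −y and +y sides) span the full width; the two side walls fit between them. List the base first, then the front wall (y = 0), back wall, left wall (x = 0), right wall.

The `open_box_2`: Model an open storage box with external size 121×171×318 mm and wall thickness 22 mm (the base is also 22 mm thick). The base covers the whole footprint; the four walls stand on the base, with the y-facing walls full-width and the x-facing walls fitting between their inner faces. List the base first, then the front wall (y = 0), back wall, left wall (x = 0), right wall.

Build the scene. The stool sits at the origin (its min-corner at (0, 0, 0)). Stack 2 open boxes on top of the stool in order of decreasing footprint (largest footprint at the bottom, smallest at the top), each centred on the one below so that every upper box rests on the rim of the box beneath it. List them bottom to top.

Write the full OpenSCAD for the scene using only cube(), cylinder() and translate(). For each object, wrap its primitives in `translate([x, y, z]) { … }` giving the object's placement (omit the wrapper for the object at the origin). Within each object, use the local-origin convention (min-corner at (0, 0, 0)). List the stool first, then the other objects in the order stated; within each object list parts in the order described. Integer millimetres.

translate([0, 0, 393]) cube([333, 307, 35]);
cube([46, 46, 393]);
translate([287, 0, 0]) cube([46, 46, 393]);
translate([0, 261, 0]) cube([46, 46, 393]);
translate([287, 261, 0]) cube([46, 46, 393]);
translate([97, 57, 428]) {
  cube([139, 193, 20]);
  translate([0, 0, 20]) cube([139, 20, 169]);
  translate([0, 173, 20]) cube([139, 20, 169]);
  translate([0, 20, 20]) cube([20, 153, 169]);
  translate([119, 20, 20]) cube([20, 153, 169]);
}
translate([106, 68, 617]) {
  cube([121, 171, 22]);
  translate([0, 0, 22]) cube([121, 22, 296]);
  translate([0, 149, 22]) cube([121, 22, 296]);
  translate([0, 22, 22]) cube([22, 127, 296]);
  translate([99, 22, 22]) cube([22, 127, 296]);
}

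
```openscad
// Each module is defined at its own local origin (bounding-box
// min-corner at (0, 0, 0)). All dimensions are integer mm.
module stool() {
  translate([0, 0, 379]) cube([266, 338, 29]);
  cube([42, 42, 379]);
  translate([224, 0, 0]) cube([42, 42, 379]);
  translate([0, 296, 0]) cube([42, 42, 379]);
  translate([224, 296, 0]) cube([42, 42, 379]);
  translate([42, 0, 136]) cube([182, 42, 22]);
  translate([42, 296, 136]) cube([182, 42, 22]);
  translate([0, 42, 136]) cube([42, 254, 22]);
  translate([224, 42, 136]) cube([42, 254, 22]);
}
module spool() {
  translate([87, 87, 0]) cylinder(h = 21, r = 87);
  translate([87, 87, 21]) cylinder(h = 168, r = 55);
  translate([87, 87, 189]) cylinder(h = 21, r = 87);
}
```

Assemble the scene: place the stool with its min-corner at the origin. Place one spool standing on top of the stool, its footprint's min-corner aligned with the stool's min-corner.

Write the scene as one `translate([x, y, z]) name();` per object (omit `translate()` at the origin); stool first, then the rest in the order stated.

stool();
translate([0, 0, 408]) spool();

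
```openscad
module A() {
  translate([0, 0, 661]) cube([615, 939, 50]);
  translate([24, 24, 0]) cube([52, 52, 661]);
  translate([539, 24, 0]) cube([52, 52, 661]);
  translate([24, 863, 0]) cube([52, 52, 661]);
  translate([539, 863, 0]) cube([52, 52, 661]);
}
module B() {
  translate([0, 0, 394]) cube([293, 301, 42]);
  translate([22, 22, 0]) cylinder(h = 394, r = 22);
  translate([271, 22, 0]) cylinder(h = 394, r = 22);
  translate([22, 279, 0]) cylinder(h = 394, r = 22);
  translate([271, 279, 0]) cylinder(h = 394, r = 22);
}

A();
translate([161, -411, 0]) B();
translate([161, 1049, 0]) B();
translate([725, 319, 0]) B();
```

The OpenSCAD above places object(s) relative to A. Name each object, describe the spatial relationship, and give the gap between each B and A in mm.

Each stool's nearest face is 110 mm from the table's bounding box.

A is a table. B is a stool. Three stools sit around the table at the −y, +y, +x sides. The gap between each stool and the table is 110 mm.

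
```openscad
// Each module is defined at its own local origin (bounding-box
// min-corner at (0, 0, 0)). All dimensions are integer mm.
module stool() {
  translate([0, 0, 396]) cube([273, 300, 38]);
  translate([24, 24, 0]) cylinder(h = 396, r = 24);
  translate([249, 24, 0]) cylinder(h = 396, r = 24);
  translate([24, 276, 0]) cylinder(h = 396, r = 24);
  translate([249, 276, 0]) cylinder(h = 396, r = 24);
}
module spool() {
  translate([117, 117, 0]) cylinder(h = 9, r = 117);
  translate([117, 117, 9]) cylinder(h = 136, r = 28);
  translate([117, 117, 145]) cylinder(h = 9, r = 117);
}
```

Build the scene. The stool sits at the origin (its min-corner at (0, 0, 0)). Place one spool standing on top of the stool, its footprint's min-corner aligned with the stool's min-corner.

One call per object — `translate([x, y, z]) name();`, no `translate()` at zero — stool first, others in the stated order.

stool();
translate([0, 0, 434]) spool();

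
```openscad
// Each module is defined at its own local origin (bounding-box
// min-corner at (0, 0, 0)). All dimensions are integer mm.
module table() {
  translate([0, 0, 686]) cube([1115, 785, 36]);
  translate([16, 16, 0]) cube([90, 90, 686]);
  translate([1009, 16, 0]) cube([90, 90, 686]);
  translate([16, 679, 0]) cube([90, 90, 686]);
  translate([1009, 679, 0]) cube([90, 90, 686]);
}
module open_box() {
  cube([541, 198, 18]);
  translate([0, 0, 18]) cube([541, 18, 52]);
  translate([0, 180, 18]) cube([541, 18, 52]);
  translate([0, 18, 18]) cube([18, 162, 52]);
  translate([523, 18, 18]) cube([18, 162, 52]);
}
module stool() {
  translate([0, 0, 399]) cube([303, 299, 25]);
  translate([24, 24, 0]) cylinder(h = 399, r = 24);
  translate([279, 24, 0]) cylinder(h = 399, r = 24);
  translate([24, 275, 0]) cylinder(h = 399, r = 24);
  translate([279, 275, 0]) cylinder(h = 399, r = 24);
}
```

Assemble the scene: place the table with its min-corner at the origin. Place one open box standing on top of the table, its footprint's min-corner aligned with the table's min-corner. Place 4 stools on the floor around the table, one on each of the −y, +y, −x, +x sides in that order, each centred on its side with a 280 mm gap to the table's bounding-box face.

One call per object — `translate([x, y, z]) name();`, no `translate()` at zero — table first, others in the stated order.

table();
translate([0, 0, 722]) open_box();
translate([406, -579, 0]) stool();
translate([406, 1065, 0]) stool();
translate([-583, 243, 0]) stool();
translate([1395, 243, 0]) stool();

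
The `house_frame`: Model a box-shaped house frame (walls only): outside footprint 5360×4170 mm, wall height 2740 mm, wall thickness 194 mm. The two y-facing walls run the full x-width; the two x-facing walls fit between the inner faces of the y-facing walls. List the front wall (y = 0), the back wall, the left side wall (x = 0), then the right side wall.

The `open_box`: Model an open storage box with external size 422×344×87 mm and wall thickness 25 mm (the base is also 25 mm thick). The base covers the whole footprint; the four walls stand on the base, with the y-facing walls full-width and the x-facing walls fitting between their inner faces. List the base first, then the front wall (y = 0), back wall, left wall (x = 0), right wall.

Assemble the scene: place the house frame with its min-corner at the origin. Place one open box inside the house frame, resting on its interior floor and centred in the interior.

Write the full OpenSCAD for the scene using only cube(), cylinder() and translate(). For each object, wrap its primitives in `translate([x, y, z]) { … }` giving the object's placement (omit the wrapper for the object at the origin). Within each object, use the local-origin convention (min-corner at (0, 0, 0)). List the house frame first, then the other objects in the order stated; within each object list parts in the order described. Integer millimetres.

cube([5360, 194, 2740]);
translate([0, 3976, 0]) cube([5360, 194, 2740]);
translate([0, 194, 0]) cube([194, 3782, 2740]);
translate([5166, 194, 0]) cube([194, 3782, 2740]);
translate([2469, 1913, 0]) {
  cube([422, 344, 25]);
  translate([0, 0, 25]) cube([422, 25, 62]);
  translate([0, 319, 25]) cube([422, 25, 62]);
  translate([0, 25, 25]) cube([25, 294, 62]);
  translate([397, 25, 25]) cube([25, 294, 62]);
}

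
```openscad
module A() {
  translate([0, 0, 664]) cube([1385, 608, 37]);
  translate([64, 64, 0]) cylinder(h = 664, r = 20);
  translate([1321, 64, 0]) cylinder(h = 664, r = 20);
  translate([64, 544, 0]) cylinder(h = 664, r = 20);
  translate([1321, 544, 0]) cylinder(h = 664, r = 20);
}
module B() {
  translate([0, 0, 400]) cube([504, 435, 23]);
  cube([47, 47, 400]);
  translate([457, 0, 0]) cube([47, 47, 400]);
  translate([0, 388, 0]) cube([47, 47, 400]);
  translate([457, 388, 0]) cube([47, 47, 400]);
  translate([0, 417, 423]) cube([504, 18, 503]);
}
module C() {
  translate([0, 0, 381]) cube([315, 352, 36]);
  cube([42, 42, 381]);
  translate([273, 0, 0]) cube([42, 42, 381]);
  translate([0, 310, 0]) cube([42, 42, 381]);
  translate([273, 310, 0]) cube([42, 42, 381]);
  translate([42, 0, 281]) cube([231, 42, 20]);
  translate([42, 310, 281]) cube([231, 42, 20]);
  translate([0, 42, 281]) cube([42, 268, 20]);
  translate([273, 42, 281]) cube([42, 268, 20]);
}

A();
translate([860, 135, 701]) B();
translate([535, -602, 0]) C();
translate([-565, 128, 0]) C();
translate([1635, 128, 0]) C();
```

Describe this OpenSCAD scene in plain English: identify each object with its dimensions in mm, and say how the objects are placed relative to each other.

A is a table: top 1385 mm (x) × 608 mm (y), 37 mm thick, upper face at z = 701 mm, on four round legs of 40 mm diameter, each leg's bounding box inset 44 mm from the nearest pair of top edges, running from z = 0 to the bottom of the top.

B is a chair: 504×435 mm seat, 23 mm thick, top at z = 423 mm, on four 47 mm square corner legs flush with the seat edges. A 18 mm thick backrest slab spans the full seat width, extending 503 mm above the seat top, its back face flush with the seat's +y edge.

C is a simple wooden stool: a rectangular seat 315 mm (x) by 352 mm (y), 36 mm thick, top face at z = 417 mm, on four square legs, each 42×42 mm in cross-section. The legs rest on z = 0, each flush with a corner of the seat. Four stretchers, 42 mm wide and 20 mm tall, connect adjacent legs with their undersides at z = 281 mm, each running between the inner faces of the legs it joins and aligned with the legs' outer faces on the other axis.

The chair is on top of the table. Three stools sit around the table at the −y, −x, +x sides.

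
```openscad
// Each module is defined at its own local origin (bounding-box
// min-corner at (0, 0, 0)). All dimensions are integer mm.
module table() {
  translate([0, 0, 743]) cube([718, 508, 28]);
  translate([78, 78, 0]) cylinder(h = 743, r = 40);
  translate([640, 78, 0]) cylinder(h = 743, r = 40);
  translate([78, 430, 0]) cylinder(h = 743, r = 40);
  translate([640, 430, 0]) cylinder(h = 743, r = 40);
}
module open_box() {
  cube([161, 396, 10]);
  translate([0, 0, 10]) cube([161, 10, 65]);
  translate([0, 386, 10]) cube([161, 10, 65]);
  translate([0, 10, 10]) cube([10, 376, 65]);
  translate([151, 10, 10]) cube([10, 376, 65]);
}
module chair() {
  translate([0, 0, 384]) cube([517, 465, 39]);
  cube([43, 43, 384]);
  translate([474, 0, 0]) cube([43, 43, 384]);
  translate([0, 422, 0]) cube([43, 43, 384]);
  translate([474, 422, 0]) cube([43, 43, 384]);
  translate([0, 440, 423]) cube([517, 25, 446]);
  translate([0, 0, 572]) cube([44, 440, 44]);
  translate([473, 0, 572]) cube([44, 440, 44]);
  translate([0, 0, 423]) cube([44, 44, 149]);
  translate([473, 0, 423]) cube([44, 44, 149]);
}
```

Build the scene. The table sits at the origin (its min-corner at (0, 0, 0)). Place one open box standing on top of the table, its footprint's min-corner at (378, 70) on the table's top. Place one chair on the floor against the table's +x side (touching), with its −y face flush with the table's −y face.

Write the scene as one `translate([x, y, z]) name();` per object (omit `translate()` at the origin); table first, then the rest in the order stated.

table();
translate([378, 70, 771]) open_box();
translate([718, 0, 0]) chair();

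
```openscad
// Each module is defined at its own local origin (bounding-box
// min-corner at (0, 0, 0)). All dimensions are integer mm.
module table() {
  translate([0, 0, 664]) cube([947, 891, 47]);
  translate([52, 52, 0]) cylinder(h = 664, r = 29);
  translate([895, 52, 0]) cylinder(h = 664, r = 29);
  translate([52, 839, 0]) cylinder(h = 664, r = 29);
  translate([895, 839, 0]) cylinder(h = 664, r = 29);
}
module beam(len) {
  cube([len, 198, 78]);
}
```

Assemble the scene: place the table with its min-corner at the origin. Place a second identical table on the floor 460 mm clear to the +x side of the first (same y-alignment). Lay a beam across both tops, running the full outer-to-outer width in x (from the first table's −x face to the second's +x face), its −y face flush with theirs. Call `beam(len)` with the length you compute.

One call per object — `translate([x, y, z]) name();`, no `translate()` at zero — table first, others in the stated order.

table();
translate([1407, 0, 0]) table();
translate([0, 0, 711]) beam(2354);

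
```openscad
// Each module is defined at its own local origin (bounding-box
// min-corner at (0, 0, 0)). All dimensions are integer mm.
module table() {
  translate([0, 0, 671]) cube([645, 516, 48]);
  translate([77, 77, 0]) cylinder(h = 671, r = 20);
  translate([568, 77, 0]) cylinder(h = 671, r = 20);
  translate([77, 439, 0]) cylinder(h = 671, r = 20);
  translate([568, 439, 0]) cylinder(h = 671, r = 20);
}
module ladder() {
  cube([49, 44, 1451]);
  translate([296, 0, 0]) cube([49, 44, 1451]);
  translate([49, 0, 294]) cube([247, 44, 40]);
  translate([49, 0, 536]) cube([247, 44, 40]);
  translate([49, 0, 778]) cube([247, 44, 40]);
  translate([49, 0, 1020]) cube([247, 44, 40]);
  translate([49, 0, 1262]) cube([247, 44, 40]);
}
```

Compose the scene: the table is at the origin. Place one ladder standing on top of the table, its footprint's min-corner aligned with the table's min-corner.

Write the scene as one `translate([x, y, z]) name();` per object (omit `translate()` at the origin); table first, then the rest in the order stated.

table();
translate([0, 0, 719]) ladder();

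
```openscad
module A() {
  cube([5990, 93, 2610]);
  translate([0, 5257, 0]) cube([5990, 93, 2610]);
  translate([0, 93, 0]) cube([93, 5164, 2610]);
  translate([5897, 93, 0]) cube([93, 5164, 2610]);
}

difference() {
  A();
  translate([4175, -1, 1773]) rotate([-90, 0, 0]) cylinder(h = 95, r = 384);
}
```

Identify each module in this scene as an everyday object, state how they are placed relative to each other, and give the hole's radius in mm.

A is a house frame. The house frame has a circular hole through its front wall. The hole's radius is 384 mm.

The subtracted cylinder has r = 384 mm.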